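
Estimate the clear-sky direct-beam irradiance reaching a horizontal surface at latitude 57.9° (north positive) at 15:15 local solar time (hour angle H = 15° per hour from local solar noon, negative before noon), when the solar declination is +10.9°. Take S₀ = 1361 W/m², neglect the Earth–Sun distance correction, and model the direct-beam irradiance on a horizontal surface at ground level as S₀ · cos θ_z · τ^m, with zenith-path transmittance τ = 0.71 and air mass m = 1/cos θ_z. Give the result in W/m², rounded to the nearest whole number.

348 W/m²

Hour angle H = 15° × (15.25 − 12) = 48.75°.
With φ = 57.9°, δ = 10.9°, H = 48.75°: sin φ sin δ = 0.1602, cos φ cos δ cos H = 0.3441, so cos θ_z = 0.5043.
Air mass m = 1/cos θ_z = 1/0.5043 = 1.983; τ^m = 0.71^1.983 = 0.5070.
Surface direct beam = 1361 × 0.5043 × 0.5070 = 347.98 W/m².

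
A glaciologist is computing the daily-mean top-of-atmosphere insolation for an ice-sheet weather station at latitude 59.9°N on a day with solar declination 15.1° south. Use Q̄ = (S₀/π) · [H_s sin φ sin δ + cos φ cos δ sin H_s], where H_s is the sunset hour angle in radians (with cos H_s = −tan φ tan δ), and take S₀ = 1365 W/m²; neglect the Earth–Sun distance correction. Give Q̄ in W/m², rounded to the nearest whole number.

−tan φ tan δ = −(1.7251)(-0.2698) = 0.4654; H_s = arccos(0.4654) = 62.26°. In radians, H_s = 1.0866.
H_s sin φ sin δ = 1.0866 × 0.8652 × -0.2605 = -0.2449.
cos φ cos δ sin H_s = 0.5015 × 0.9655 × 0.8850 = 0.4285.
Q̄ = (1365/π) × (-0.2449 + 0.4285) = 434.49 × 0.1836 = 79.77 W/m².

80 W/m²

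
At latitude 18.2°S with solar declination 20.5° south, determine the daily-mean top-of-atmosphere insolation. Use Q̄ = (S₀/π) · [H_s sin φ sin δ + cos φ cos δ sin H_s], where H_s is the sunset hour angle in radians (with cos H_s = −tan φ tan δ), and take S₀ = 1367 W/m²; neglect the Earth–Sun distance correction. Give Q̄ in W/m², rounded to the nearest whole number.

465 W/m²

cos H_s = −tan(-18.2°) · tan(-20.5°) = -0.1229, so H_s = arccos(-0.1229) = 97.06°. In radians, H_s = 1.6940.
H_s sin φ sin δ = 1.6940 × -0.3123 × -0.3502 = 0.1853.
cos φ cos δ sin H_s = 0.9500 × 0.9367 × 0.9924 = 0.8831.
Q̄ = (1367/π) × (0.1853 + 0.8831) = 435.13 × 1.0684 = 464.89 W/m².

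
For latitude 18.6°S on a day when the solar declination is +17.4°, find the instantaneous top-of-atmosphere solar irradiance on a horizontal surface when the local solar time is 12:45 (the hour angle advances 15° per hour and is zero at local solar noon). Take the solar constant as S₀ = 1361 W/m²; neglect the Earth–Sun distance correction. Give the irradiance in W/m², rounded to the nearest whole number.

1077 W/m²

Hour angle H = 15° × (12.75 − 12) = 11.25°.
cos θ_z = sin φ sin δ + cos φ cos δ cos H = (-0.3190)(0.2990) + (0.9478)(0.9542)(0.9808) = 0.7916.
Top-of-atmosphere irradiance = S₀ cos θ_z = 1361 × 0.7916 = 1077.37 W/m².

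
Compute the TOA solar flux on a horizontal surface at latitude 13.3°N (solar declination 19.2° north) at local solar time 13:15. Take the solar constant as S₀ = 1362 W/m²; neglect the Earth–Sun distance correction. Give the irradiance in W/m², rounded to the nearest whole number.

1288 W/m²

Hour angle H = 15° × (13.25 − 12) = 18.75°.
cos θ_z = sin φ sin δ + cos φ cos δ cos H = (0.2300)(0.3289) + (0.9732)(0.9444)(0.9469) = 0.9459.
Top-of-atmosphere irradiance = S₀ cos θ_z = 1362 × 0.9459 = 1288.32 W/m².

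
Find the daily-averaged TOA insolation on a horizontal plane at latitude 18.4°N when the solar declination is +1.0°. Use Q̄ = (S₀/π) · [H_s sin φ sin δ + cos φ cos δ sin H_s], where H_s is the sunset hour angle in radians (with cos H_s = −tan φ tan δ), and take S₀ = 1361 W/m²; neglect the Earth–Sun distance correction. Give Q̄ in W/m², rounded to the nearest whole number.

−tan φ tan δ = −(0.3327)(0.0175) = -0.0058; H_s = arccos(-0.0058) = 90.33°. In radians, H_s = 1.5766.
H_s sin φ sin δ = 1.5766 × 0.3156 × 0.0175 = 0.0087.
cos φ cos δ sin H_s = 0.9489 × 0.9998 × 1.0000 = 0.9487.
Q̄ = (1361/π) × (0.0087 + 0.9487) = 433.22 × 0.9574 = 414.76 W/m².

415 W/m²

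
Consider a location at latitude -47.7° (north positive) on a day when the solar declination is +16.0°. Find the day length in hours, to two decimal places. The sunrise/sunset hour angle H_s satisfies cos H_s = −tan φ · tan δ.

9.55 hours

−tan φ tan δ = −(-1.0990)(0.2867) = 0.3151; H_s = arccos(0.3151) = 71.63°.
Day length = 2 H_s / 15° h⁻¹ = 143.26° / 15 = 9.551 h.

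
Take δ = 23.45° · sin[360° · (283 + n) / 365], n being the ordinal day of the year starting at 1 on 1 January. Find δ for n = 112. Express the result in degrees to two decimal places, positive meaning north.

360 × (283 + 112) / 365 = 389.589°; sin(389.589°) = 0.4938.
δ = 23.45 × 0.4938 = 11.580° ≈ +11.58°.

+11.58°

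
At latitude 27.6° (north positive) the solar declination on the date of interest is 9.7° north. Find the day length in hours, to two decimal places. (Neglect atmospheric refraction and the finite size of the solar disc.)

12.68 hours

cos H_s = −tan(27.6°) · tan(9.7°) = -0.0894, so H_s = arccos(-0.0894) = 95.13°.
Day length = 2 H_s / 15° h⁻¹ = 190.26° / 15 = 12.684 h.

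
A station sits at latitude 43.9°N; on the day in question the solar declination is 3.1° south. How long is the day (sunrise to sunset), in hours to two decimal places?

11.60 hours

cos H_s = −tan(43.9°) · tan(-3.1°) = 0.0521, so H_s = arccos(0.0521) = 87.01°.
Day length = 2 H_s / 15° h⁻¹ = 174.02° / 15 = 11.601 h.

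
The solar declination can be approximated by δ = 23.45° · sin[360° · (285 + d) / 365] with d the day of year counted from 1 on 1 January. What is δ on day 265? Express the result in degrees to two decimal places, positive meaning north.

-1.01°

360 × (285 + 265) / 365 = 542.466°; sin(542.466°) = -0.0430.
δ = 23.45 × -0.0430 = -1.008° ≈ -1.01°.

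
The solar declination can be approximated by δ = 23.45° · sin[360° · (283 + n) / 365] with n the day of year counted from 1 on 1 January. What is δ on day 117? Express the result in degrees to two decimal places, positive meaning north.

+13.29°

360 × (283 + 117) / 365 = 394.521°; sin(394.521°) = 0.5667.
δ = 23.45 × 0.5667 = 13.289° ≈ +13.29°.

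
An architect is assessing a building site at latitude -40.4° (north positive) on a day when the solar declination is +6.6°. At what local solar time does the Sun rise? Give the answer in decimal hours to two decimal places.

6.38 h

The sunset hour angle satisfies cos H_s = −tan φ tan δ = 0.0985, giving H_s = 84.35°.
Sunrise is at 12 − H_s/15 = 12 − 5.623 = 6.377 h local solar time.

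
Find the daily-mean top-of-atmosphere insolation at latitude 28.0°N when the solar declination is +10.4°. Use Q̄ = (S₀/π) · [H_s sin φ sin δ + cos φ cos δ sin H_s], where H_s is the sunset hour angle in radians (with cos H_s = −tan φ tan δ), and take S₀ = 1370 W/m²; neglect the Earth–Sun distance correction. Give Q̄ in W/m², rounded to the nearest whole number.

−tan φ tan δ = −(0.5317)(0.1835) = -0.0976; H_s = arccos(-0.0976) = 95.60°. In radians, H_s = 1.6685.
H_s sin φ sin δ = 1.6685 × 0.4695 × 0.1805 = 0.1414.
cos φ cos δ sin H_s = 0.8829 × 0.9836 × 0.9952 = 0.8643.
Q̄ = (1370/π) × (0.1414 + 0.8643) = 436.08 × 1.0057 = 438.57 W/m².

439 W/m²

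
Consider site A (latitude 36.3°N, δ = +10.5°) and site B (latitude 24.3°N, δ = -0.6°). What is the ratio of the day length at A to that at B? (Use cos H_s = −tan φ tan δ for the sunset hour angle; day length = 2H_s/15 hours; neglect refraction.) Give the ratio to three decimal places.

A: H_s = arccos(−tan 36.3° · tan 10.5°) = 97.82°, so 2H_s/15 = 13.0427 h.
B: H_s = arccos(−tan 24.3° · tan -0.6°) = 89.73°, so 2H_s/15 = 11.9640 h.
Ratio A/B = 13.0427 / 11.9640 = 1.0902.

1.090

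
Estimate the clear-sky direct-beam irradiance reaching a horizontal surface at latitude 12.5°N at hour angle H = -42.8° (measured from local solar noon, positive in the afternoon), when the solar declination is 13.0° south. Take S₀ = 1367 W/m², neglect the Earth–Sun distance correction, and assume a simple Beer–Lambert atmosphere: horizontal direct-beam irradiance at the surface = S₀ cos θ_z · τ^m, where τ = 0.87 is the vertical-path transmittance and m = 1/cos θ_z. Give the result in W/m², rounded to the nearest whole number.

With φ = 12.5°, δ = -13.0°, H = -42.80°: sin φ sin δ = -0.0487, cos φ cos δ cos H = 0.6980, so cos θ_z = 0.6493.
Air mass m = 1/cos θ_z = 1/0.6493 = 1.540; τ^m = 0.87^1.540 = 0.8070.
Surface direct beam = 1367 × 0.6493 × 0.8070 = 716.29 W/m².

716 W/m²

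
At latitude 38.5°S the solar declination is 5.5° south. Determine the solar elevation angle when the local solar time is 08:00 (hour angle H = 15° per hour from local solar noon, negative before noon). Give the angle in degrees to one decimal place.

Hour angle H = 15° × (8 − 12) = -60.00°.
cos θ_z = sin(-38.5°) sin(-5.5°) + cos(-38.5°) cos(-5.5°) cos(-60.00°) = 0.0597 + 0.3895 = 0.4492.
θ_z = arccos(0.4492) = 63.31°, so the elevation is 90° − 63.31° = 26.69°.

26.7°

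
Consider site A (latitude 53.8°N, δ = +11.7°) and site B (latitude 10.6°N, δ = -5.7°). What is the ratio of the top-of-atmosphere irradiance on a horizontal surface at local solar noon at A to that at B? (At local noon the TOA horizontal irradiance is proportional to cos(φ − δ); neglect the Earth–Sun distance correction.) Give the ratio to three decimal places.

0.773

A: cos θ_z = cos(53.8° − (11.7°)) = 0.7420.
B: cos θ_z = cos(10.6° − (-5.7°)) = 0.9598.
Ratio A/B = 0.7420 / 0.9598 = 0.7731.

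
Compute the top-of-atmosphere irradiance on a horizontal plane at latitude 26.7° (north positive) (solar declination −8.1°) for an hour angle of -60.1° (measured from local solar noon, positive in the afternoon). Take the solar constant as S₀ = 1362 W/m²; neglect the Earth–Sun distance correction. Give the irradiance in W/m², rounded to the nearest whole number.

514 W/m²

With φ = 26.7°, δ = -8.1°, H = -60.10°: sin φ sin δ = -0.0633, cos φ cos δ cos H = 0.4409, so cos θ_z = 0.3776.
Top-of-atmosphere irradiance = S₀ cos θ_z = 1362 × 0.3776 = 514.29 W/m².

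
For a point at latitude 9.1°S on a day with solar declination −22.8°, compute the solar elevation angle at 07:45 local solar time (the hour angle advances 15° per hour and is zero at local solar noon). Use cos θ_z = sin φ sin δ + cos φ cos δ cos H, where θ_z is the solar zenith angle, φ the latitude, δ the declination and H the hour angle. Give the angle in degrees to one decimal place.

27.6°

Hour angle H = 15° × (7.75 − 12) = -63.75°.
cos θ_z = sin φ sin δ + cos φ cos δ cos H = (-0.1582)(-0.3875) + (0.9874)(0.9219)(0.4423) = 0.4639.
θ_z = arccos(0.4639) = 62.36°, so the elevation is 90° − 62.36° = 27.64°.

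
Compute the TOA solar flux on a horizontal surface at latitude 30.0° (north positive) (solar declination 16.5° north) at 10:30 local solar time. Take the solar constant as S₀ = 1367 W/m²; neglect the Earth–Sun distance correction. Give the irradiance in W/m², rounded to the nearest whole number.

1243 W/m²

Hour angle H = 15° × (10.5 − 12) = -22.50°.
With φ = 30.0°, δ = 16.5°, H = -22.50°: sin φ sin δ = 0.1420, cos φ cos δ cos H = 0.7672, so cos θ_z = 0.9092.
Top-of-atmosphere irradiance = S₀ cos θ_z = 1367 × 0.9092 = 1242.88 W/m².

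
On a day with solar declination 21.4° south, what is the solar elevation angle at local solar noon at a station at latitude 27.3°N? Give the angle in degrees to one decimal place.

41.3°

At local solar noon the hour angle is zero, so the elevation is 90° − |φ − δ| = 90° − |27.3° − (-21.4°)| = 90° − 48.7° = 41.3°.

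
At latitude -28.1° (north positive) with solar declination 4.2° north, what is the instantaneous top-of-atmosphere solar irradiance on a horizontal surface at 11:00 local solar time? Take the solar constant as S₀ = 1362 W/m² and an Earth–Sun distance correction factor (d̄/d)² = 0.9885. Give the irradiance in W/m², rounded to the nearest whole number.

Hour angle H = 15° × (11 − 12) = -15.00°.
With φ = -28.1°, δ = 4.2°, H = -15.00°: sin φ sin δ = -0.0345, cos φ cos δ cos H = 0.8498, so cos θ_z = 0.8153.
Top-of-atmosphere irradiance = S₀ (d̄/d)² cos θ_z = 1362 × 0.9885 × 0.8153 = 1097.67 W/m².

1098 W/m²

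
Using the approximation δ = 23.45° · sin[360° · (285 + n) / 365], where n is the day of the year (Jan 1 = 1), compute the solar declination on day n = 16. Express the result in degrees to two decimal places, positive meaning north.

360 × (285 + 16) / 365 = 296.877°; sin(296.877°) = -0.8920.
δ = 23.45 × -0.8920 = -20.917° ≈ -20.92°.

-20.92°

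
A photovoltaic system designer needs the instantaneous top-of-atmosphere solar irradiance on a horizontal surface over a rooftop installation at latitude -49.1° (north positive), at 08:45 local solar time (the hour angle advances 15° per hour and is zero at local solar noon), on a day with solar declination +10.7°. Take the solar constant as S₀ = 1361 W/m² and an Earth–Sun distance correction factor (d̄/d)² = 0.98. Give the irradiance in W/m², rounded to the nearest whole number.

Hour angle H = 15° × (8.75 − 12) = -48.75°.
With φ = -49.1°, δ = 10.7°, H = -48.75°: sin φ sin δ = -0.1403, cos φ cos δ cos H = 0.4242, so cos θ_z = 0.2839.
Top-of-atmosphere irradiance = S₀ (d̄/d)² cos θ_z = 1361 × 0.98 × 0.2839 = 378.66 W/m².

379 W/m²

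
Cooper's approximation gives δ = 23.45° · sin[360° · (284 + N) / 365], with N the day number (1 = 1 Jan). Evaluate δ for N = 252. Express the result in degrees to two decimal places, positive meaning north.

+4.61°

360 × (284 + 252) / 365 = 528.658°; sin(528.658°) = 0.1967.
δ = 23.45 × 0.1967 = 4.613° ≈ +4.61°.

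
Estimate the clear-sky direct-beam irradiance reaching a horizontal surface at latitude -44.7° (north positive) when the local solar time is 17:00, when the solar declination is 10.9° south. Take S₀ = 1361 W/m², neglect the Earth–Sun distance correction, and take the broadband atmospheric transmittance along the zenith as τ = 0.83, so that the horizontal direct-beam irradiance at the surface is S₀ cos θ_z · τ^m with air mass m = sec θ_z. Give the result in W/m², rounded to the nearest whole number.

Hour angle H = 15° × (17 − 12) = 75.00°.
With φ = -44.7°, δ = -10.9°, H = 75.00°: sin φ sin δ = 0.1330, cos φ cos δ cos H = 0.1806, so cos θ_z = 0.3136.
Air mass m = 1/cos θ_z = 1/0.3136 = 3.189; τ^m = 0.83^3.189 = 0.5520.
Surface direct beam = 1361 × 0.3136 × 0.5520 = 235.60 W/m².

236 W/m²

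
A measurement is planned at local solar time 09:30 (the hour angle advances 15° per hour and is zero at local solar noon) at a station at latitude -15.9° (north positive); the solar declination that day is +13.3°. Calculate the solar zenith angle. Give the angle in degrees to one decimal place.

47.2°

Hour angle H = 15° × (9.5 − 12) = -37.50°.
cos θ_z = sin(-15.9°) sin(13.3°) + cos(-15.9°) cos(13.3°) cos(-37.50°) = -0.0630 + 0.7425 = 0.6795.
θ_z = arccos(0.6795) = 47.20°.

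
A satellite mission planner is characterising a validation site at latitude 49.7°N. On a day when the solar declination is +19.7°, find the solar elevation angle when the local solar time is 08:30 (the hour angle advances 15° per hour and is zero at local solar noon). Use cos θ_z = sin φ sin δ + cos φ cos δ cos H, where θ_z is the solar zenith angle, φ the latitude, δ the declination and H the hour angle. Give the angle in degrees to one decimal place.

Hour angle H = 15° × (8.5 − 12) = -52.50°.
With φ = 49.7°, δ = 19.7°, H = -52.50°: sin φ sin δ = 0.2571, cos φ cos δ cos H = 0.3707, so cos θ_z = 0.6278.
θ_z = arccos(0.6278) = 51.11°, so the elevation is 90° − 51.11° = 38.89°.

38.9°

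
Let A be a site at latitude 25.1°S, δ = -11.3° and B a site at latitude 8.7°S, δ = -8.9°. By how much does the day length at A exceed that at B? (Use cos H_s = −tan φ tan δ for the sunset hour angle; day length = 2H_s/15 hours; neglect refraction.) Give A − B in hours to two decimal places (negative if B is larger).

+0.53 h

A: H_s = arccos(−tan -25.1° · tan -11.3°) = 95.37°, so 2H_s/15 = 12.7160 h.
B: H_s = arccos(−tan -8.7° · tan -8.9°) = 91.37°, so 2H_s/15 = 12.1827 h.
A − B = 12.7160 − 12.1827 = 0.5333 h.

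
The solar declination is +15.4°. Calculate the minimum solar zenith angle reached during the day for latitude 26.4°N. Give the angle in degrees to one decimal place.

At local solar noon the hour angle is zero, so the zenith angle is |φ − δ| = |26.4° − (15.4°)| = 11.0°.

11.0°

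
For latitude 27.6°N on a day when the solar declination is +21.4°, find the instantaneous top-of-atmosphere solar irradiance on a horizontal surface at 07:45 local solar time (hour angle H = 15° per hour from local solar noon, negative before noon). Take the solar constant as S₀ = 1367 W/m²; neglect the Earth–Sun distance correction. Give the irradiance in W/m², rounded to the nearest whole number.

Hour angle H = 15° × (7.75 − 12) = -63.75°.
With φ = 27.6°, δ = 21.4°, H = -63.75°: sin φ sin δ = 0.1690, cos φ cos δ cos H = 0.3649, so cos θ_z = 0.5339.
Top-of-atmosphere irradiance = S₀ cos θ_z = 1367 × 0.5339 = 729.84 W/m².

730 W/m²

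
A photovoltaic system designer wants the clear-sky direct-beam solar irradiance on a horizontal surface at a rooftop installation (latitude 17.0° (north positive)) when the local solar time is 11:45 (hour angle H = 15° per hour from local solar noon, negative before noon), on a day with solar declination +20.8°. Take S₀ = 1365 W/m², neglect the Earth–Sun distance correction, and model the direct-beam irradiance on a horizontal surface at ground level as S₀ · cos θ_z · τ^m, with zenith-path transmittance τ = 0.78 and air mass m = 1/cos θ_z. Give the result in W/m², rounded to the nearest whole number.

1059 W/m²

Hour angle H = 15° × (11.75 − 12) = -3.75°.
cos θ_z = sin φ sin δ + cos φ cos δ cos H = (0.2924)(0.3551) + (0.9563)(0.9348)(0.9979) = 0.9959.
Air mass m = 1/cos θ_z = 1/0.9959 = 1.004; τ^m = 0.78^1.004 = 0.7792.
Surface direct beam = 1365 × 0.9959 × 0.7792 = 1059.25 W/m².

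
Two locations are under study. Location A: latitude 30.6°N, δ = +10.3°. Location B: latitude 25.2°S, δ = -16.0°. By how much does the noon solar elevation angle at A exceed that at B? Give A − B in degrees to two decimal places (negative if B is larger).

-11.10°

A: 90° − |30.6 − (10.3)| = 69.70°.
B: 90° − |-25.2 − (-16.0)| = 80.80°.
A − B = 69.70 − 80.80 = -11.10°.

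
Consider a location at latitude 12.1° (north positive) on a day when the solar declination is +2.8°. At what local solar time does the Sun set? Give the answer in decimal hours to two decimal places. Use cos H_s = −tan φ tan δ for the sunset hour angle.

−tan φ tan δ = −(0.2144)(0.0489) = -0.0105; H_s = arccos(-0.0105) = 90.60°.
Sunset is at 12 + H_s/15 = 12 + 6.040 = 18.040 h local solar time.

18.04 h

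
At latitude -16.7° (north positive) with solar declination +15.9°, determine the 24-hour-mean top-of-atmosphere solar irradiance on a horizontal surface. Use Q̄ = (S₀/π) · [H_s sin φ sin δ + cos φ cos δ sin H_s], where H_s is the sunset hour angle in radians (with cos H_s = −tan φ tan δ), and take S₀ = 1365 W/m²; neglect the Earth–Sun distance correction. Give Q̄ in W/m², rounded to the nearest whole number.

348 W/m²

The sunset hour angle satisfies cos H_s = −tan φ tan δ = 0.0855, giving H_s = 85.10°. In radians, H_s = 1.4853.
H_s sin φ sin δ = 1.4853 × -0.2874 × 0.2740 = -0.1170.
cos φ cos δ sin H_s = 0.9578 × 0.9617 × 0.9963 = 0.9177.
Q̄ = (1365/π) × (-0.1170 + 0.9177) = 434.49 × 0.8007 = 347.90 W/m².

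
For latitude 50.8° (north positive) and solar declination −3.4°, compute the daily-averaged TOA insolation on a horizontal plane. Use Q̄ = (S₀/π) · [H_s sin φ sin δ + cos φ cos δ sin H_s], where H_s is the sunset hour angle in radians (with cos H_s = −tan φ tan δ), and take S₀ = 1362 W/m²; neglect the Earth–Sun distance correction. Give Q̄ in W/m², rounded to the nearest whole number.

243 W/m²

−tan φ tan δ = −(1.2261)(-0.0594) = 0.0728; H_s = arccos(0.0728) = 85.83°. In radians, H_s = 1.4980.
H_s sin φ sin δ = 1.4980 × 0.7749 × -0.0593 = -0.0688.
cos φ cos δ sin H_s = 0.6320 × 0.9982 × 0.9974 = 0.6292.
Q̄ = (1362/π) × (-0.0688 + 0.6292) = 433.54 × 0.5604 = 242.96 W/m².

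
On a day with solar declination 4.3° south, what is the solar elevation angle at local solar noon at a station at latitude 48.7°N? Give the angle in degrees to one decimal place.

At local solar noon the hour angle is zero, so the elevation is 90° − |φ − δ| = 90° − |48.7° − (-4.3°)| = 90° − 53.0° = 37.0°.

37.0°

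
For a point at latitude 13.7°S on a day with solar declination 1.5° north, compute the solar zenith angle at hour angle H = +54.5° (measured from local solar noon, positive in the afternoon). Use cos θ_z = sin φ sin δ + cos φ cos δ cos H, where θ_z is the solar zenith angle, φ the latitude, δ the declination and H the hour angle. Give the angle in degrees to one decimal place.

With φ = -13.7°, δ = 1.5°, H = 54.50°: sin φ sin δ = -0.0062, cos φ cos δ cos H = 0.5640, so cos θ_z = 0.5578.
θ_z = arccos(0.5578) = 56.10°.

56.1°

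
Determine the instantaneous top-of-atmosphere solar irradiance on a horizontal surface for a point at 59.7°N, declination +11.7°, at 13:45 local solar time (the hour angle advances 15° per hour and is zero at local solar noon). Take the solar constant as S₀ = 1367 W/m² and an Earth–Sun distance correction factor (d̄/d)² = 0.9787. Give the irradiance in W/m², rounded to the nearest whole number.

827 W/m²

Hour angle H = 15° × (13.75 − 12) = 26.25°.
With φ = 59.7°, δ = 11.7°, H = 26.25°: sin φ sin δ = 0.1751, cos φ cos δ cos H = 0.4431, so cos θ_z = 0.6182.
Top-of-atmosphere irradiance = S₀ (d̄/d)² cos θ_z = 1367 × 0.9787 × 0.6182 = 827.08 W/m².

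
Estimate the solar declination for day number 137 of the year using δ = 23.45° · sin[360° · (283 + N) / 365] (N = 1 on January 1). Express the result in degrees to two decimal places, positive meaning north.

+19.03°

360 × (283 + 137) / 365 = 414.247°; sin(414.247°) = 0.8115.
δ = 23.45 × 0.8115 = 19.030° ≈ +19.03°.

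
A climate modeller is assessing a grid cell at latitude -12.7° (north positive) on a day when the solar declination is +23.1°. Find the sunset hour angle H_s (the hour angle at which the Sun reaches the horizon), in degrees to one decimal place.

cos H_s = −tan(-12.7°) · tan(23.1°) = 0.0961, so H_s = arccos(0.0961) = 84.49°.

84.5°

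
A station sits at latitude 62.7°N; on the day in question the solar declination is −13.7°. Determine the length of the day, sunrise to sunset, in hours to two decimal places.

8.24 hours

The sunset hour angle satisfies cos H_s = −tan φ tan δ = 0.4723, giving H_s = 61.82°.
Day length = 2 H_s / 15° h⁻¹ = 123.64° / 15 = 8.243 h.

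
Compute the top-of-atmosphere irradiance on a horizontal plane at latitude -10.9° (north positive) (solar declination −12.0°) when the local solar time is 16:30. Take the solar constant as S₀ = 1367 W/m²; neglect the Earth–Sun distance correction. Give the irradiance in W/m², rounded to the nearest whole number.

Hour angle H = 15° × (16.5 − 12) = 67.50°.
cos θ_z = sin(-10.9°) sin(-12.0°) + cos(-10.9°) cos(-12.0°) cos(67.50°) = 0.0393 + 0.3676 = 0.4069.
Top-of-atmosphere irradiance = S₀ cos θ_z = 1367 × 0.4069 = 556.23 W/m².

556 W/m²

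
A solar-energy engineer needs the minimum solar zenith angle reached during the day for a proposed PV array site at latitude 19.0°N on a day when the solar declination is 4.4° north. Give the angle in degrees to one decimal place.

At local solar noon the hour angle is zero, so the zenith angle is |φ − δ| = |19.0° − (4.4°)| = 14.6°.

14.6°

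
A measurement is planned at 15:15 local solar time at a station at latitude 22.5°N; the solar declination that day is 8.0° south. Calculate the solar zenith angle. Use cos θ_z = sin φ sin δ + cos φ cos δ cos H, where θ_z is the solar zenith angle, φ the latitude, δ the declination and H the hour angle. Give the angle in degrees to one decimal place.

Hour angle H = 15° × (15.25 − 12) = 48.75°.
With φ = 22.5°, δ = -8.0°, H = 48.75°: sin φ sin δ = -0.0533, cos φ cos δ cos H = 0.6032, so cos θ_z = 0.5499.
θ_z = arccos(0.5499) = 56.64°.

56.6°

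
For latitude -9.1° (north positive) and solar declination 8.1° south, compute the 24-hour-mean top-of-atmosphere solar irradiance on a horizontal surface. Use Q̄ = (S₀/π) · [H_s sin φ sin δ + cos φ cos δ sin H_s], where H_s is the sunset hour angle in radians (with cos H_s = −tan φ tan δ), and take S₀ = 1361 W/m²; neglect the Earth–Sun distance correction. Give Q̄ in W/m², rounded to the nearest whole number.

439 W/m²

The sunset hour angle satisfies cos H_s = −tan φ tan δ = -0.0228, giving H_s = 91.31°. In radians, H_s = 1.5937.
H_s sin φ sin δ = 1.5937 × -0.1582 × -0.1409 = 0.0355.
cos φ cos δ sin H_s = 0.9874 × 0.9900 × 0.9997 = 0.9772.
Q̄ = (1361/π) × (0.0355 + 0.9772) = 433.22 × 1.0127 = 438.72 W/m².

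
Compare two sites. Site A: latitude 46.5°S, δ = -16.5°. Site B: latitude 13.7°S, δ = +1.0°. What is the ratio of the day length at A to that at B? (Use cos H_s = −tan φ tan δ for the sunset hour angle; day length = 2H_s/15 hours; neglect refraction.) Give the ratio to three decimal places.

A: H_s = arccos(−tan -46.5° · tan -16.5°) = 108.19°, so 2H_s/15 = 14.4253 h.
B: H_s = arccos(−tan -13.7° · tan 1.0°) = 89.76°, so 2H_s/15 = 11.9680 h.
Ratio A/B = 14.4253 / 11.9680 = 1.2053.

1.205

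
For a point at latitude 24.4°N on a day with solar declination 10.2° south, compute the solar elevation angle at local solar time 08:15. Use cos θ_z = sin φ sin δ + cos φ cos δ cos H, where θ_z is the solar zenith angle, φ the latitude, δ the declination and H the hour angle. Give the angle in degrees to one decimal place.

25.1°

Hour angle H = 15° × (8.25 − 12) = -56.25°.
cos θ_z = sin(24.4°) sin(-10.2°) + cos(24.4°) cos(-10.2°) cos(-56.25°) = -0.0732 + 0.4980 = 0.4248.
θ_z = arccos(0.4248) = 64.86°, so the elevation is 90° − 64.86° = 25.14°.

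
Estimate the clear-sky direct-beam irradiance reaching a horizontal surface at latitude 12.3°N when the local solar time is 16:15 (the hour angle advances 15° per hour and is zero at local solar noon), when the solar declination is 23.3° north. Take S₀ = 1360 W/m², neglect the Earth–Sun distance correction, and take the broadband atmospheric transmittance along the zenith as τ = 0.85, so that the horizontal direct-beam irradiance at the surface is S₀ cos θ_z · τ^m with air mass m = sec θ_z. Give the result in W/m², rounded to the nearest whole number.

467 W/m²

Hour angle H = 15° × (16.25 − 12) = 63.75°.
With φ = 12.3°, δ = 23.3°, H = 63.75°: sin φ sin δ = 0.0843, cos φ cos δ cos H = 0.3969, so cos θ_z = 0.4812.
Air mass m = 1/cos θ_z = 1/0.4812 = 2.078; τ^m = 0.85^2.078 = 0.7134.
Surface direct beam = 1360 × 0.4812 × 0.7134 = 466.87 W/m².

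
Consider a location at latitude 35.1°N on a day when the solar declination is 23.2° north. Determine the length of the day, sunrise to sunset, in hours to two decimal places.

14.34 hours

The sunset hour angle satisfies cos H_s = −tan φ tan δ = -0.3012, giving H_s = 107.53°.
Day length = 2 H_s / 15° h⁻¹ = 215.06° / 15 = 14.337 h.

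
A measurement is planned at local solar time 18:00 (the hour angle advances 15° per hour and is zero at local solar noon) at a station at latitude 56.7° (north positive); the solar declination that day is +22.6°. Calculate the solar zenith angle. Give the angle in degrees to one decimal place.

71.3°

Hour angle H = 15° × (18 − 12) = 90.00°.
With φ = 56.7°, δ = 22.6°, H = 90.00°: sin φ sin δ = 0.3212, cos φ cos δ cos H = 0.0000, so cos θ_z = 0.3212.
θ_z = arccos(0.3212) = 71.26°.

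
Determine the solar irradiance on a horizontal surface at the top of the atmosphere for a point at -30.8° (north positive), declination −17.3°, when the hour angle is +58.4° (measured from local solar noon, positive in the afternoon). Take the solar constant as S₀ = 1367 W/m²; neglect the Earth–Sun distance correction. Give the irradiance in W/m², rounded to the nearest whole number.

With φ = -30.8°, δ = -17.3°, H = 58.40°: sin φ sin δ = 0.1523, cos φ cos δ cos H = 0.4297, so cos θ_z = 0.5820.
Top-of-atmosphere irradiance = S₀ cos θ_z = 1367 × 0.5820 = 795.59 W/m².

796 W/m²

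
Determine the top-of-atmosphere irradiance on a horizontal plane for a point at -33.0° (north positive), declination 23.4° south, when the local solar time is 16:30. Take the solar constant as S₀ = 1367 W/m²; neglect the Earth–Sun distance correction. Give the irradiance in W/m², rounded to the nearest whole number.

698 W/m²

Hour angle H = 15° × (16.5 − 12) = 67.50°.
cos θ_z = sin φ sin δ + cos φ cos δ cos H = (-0.5446)(-0.3971) + (0.8387)(0.9178)(0.3827) = 0.5108.
Top-of-atmosphere irradiance = S₀ cos θ_z = 1367 × 0.5108 = 698.26 W/m².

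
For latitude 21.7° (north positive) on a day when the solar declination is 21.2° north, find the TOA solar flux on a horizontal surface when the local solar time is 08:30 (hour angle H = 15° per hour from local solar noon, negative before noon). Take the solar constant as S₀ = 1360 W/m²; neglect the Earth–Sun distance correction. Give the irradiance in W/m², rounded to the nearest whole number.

899 W/m²

Hour angle H = 15° × (8.5 − 12) = -52.50°.
cos θ_z = sin φ sin δ + cos φ cos δ cos H = (0.3697)(0.3616) + (0.9291)(0.9323)(0.6088) = 0.6610.
Top-of-atmosphere irradiance = S₀ cos θ_z = 1360 × 0.6610 = 898.96 W/m².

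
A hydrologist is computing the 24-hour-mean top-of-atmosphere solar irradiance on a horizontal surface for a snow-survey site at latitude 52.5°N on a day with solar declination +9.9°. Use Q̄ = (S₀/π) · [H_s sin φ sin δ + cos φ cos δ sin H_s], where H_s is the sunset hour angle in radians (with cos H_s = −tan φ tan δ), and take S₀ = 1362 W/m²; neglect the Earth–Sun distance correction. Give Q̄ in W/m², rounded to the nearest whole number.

360 W/m²

−tan φ tan δ = −(1.3032)(0.1745) = -0.2274; H_s = arccos(-0.2274) = 103.14°. In radians, H_s = 1.8001.
H_s sin φ sin δ = 1.8001 × 0.7934 × 0.1719 = 0.2455.
cos φ cos δ sin H_s = 0.6088 × 0.9851 × 0.9738 = 0.5840.
Q̄ = (1362/π) × (0.2455 + 0.5840) = 433.54 × 0.8295 = 359.62 W/m².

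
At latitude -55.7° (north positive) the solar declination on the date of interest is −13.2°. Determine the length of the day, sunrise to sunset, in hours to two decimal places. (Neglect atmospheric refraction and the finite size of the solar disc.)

14.68 hours

The sunset hour angle satisfies cos H_s = −tan φ tan δ = -0.3438, giving H_s = 110.11°.
Day length = 2 H_s / 15° h⁻¹ = 220.22° / 15 = 14.681 h.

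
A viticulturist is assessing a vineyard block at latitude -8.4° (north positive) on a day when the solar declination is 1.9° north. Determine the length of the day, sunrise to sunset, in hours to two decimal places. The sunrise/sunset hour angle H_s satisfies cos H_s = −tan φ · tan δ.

−tan φ tan δ = −(-0.1477)(0.0332) = 0.0049; H_s = arccos(0.0049) = 89.72°.
Day length = 2 H_s / 15° h⁻¹ = 179.44° / 15 = 11.963 h.

11.96 hours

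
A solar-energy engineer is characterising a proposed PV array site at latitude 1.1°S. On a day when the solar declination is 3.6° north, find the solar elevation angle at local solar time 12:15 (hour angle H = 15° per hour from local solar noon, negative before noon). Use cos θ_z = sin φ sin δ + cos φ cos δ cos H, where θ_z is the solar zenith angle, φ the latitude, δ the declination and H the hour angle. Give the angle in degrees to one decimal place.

Hour angle H = 15° × (12.25 − 12) = 3.75°.
cos θ_z = sin φ sin δ + cos φ cos δ cos H = (-0.0192)(0.0628) + (0.9998)(0.9980)(0.9979) = 0.9945.
θ_z = arccos(0.9945) = 6.01°, so the elevation is 90° − 6.01° = 83.99°.

84.0°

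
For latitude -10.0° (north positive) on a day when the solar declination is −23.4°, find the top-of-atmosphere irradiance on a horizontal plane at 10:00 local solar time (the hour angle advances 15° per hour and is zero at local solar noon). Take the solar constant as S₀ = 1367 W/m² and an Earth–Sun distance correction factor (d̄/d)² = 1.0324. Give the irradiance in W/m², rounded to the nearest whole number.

1202 W/m²

Hour angle H = 15° × (10 − 12) = -30.00°.
With φ = -10.0°, δ = -23.4°, H = -30.00°: sin φ sin δ = 0.0690, cos φ cos δ cos H = 0.7827, so cos θ_z = 0.8517.
Top-of-atmosphere irradiance = S₀ (d̄/d)² cos θ_z = 1367 × 1.0324 × 0.8517 = 1202.00 W/m².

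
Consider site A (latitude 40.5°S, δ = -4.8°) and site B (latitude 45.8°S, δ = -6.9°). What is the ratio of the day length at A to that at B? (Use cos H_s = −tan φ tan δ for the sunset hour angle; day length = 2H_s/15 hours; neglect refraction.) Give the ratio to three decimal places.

0.969

A: H_s = arccos(−tan -40.5° · tan -4.8°) = 94.11°, so 2H_s/15 = 12.5480 h.
B: H_s = arccos(−tan -45.8° · tan -6.9°) = 97.15°, so 2H_s/15 = 12.9533 h.
Ratio A/B = 12.5480 / 12.9533 = 0.9687.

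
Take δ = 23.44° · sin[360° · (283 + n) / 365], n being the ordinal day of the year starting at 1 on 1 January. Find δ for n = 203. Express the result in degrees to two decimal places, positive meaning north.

360 × (283 + 203) / 365 = 479.342°; sin(479.342°) = 0.8717.
δ = 23.44 × 0.8717 = 20.433° ≈ +20.43°.

+20.43°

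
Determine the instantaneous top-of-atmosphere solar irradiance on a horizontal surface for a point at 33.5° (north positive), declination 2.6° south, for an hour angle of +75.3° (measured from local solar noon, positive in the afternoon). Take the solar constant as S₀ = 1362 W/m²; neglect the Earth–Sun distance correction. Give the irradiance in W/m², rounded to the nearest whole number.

254 W/m²

With φ = 33.5°, δ = -2.6°, H = 75.30°: sin φ sin δ = -0.0250, cos φ cos δ cos H = 0.2114, so cos θ_z = 0.1864.
Top-of-atmosphere irradiance = S₀ cos θ_z = 1362 × 0.1864 = 253.88 W/m².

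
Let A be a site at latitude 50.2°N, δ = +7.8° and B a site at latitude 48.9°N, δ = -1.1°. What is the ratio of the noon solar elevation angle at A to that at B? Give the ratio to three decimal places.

1.190

A: 90° − |50.2 − (7.8)| = 47.60°.
B: 90° − |48.9 − (-1.1)| = 40.00°.
Ratio A/B = 47.6000 / 40.0000 = 1.1900.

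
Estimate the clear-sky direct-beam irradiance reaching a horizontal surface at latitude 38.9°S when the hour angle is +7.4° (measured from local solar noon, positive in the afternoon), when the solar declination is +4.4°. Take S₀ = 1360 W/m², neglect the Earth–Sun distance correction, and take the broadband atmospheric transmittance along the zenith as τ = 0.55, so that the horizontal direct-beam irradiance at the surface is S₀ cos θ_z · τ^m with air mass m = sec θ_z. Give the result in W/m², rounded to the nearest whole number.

cos θ_z = sin(-38.9°) sin(4.4°) + cos(-38.9°) cos(4.4°) cos(7.40°) = -0.0482 + 0.7695 = 0.7213.
Air mass m = 1/cos θ_z = 1/0.7213 = 1.386; τ^m = 0.55^1.386 = 0.4367.
Surface direct beam = 1360 × 0.7213 × 0.4367 = 428.39 W/m².

428 W/m²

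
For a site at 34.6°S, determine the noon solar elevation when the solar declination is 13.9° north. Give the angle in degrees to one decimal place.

41.5°

At local solar noon the hour angle is zero, so the elevation is 90° − |φ − δ| = 90° − |-34.6° − (13.9°)| = 90° − 48.5° = 41.5°.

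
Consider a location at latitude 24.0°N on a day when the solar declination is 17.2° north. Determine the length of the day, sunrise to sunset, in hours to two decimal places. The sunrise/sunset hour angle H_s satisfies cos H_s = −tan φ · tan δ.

The sunset hour angle satisfies cos H_s = −tan φ tan δ = -0.1378, giving H_s = 97.92°.
Day length = 2 H_s / 15° h⁻¹ = 195.84° / 15 = 13.056 h.

13.06 hours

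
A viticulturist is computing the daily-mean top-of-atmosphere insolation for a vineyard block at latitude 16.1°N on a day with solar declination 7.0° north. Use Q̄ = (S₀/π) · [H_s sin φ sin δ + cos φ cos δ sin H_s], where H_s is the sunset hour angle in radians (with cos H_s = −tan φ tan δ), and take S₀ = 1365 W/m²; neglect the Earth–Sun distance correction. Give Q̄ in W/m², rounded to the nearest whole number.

cos H_s = −tan(16.1°) · tan(7.0°) = -0.0354, so H_s = arccos(-0.0354) = 92.03°. In radians, H_s = 1.6062.
H_s sin φ sin δ = 1.6062 × 0.2773 × 0.1219 = 0.0543.
cos φ cos δ sin H_s = 0.9608 × 0.9925 × 0.9994 = 0.9530.
Q̄ = (1365/π) × (0.0543 + 0.9530) = 434.49 × 1.0073 = 437.66 W/m².

438 W/m²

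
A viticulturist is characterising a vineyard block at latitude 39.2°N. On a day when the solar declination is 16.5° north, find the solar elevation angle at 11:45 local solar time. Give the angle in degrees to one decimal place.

Hour angle H = 15° × (11.75 − 12) = -3.75°.
cos θ_z = sin φ sin δ + cos φ cos δ cos H = (0.6320)(0.2840) + (0.7749)(0.9588)(0.9979) = 0.9209.
θ_z = arccos(0.9209) = 22.94°, so the elevation is 90° − 22.94° = 67.06°.

67.1°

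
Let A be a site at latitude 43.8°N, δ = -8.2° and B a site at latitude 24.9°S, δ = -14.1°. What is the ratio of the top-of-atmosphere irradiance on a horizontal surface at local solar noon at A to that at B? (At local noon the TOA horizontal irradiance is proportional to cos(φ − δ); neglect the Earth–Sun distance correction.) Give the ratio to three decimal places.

0.627

A: cos θ_z = cos(43.8° − (-8.2°)) = 0.6157.
B: cos θ_z = cos(-24.9° − (-14.1°)) = 0.9823.
Ratio A/B = 0.6157 / 0.9823 = 0.6268.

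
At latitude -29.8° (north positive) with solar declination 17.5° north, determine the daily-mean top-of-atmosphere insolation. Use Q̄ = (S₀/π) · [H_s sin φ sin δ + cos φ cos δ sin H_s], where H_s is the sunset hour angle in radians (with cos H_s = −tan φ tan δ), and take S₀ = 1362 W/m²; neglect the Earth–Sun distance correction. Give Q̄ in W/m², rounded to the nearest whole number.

−tan φ tan δ = −(-0.5727)(0.3153) = 0.1806; H_s = arccos(0.1806) = 79.60°. In radians, H_s = 1.3893.
H_s sin φ sin δ = 1.3893 × -0.4970 × 0.3007 = -0.2076.
cos φ cos δ sin H_s = 0.8678 × 0.9537 × 0.9836 = 0.8140.
Q̄ = (1362/π) × (-0.2076 + 0.8140) = 433.54 × 0.6064 = 262.90 W/m².

263 W/m²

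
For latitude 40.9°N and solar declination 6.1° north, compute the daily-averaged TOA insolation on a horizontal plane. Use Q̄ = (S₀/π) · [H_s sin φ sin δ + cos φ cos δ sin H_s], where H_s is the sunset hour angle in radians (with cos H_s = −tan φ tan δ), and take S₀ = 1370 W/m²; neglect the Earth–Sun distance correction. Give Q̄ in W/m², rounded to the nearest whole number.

The sunset hour angle satisfies cos H_s = −tan φ tan δ = -0.0926, giving H_s = 95.31°. In radians, H_s = 1.6635.
H_s sin φ sin δ = 1.6635 × 0.6547 × 0.1063 = 0.1158.
cos φ cos δ sin H_s = 0.7559 × 0.9943 × 0.9957 = 0.7484.
Q̄ = (1370/π) × (0.1158 + 0.7484) = 436.08 × 0.8642 = 376.86 W/m².

377 W/m²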